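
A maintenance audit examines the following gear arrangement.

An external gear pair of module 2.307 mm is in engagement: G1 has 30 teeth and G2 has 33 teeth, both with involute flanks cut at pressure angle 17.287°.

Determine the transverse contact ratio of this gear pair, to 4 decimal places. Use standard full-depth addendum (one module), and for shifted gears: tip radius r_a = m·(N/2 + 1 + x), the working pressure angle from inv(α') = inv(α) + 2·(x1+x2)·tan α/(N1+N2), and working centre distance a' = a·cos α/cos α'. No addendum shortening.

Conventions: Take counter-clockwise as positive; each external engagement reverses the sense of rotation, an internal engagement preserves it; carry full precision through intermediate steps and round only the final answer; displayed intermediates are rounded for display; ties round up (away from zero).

single-mesh involute tooth geometry (30T engaging 33T at module 2.307)
base radii: r_b1 = 33.041831, r_b2 = 36.346015
tip radii: r_a1 = 36.912000, r_a2 = 40.372500
no profile shift: α' = α, a' = a
action lengths: √(r_a1²−r_b1²) = 16.453970, √(r_a2²−r_b2²) = 17.575721
base pitch p_b = π·m·cos α = 6.920265
CR = (16.453970 + 17.575721 − 72.670500·sin 17.28700°)/6.920265 = 1.796904
contact ratio ≈ 1.7969

1.7969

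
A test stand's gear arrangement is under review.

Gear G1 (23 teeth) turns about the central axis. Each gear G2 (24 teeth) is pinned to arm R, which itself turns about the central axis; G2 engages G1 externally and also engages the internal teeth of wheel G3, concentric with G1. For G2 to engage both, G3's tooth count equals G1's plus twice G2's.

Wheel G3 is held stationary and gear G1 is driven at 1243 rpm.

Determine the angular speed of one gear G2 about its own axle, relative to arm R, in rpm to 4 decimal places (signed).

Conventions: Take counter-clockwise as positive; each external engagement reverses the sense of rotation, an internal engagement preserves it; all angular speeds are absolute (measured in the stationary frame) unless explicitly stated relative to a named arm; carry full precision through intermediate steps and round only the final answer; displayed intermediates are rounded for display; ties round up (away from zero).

-899.7425 rpm

class = planetary set [G3 = 23+2·24 = 71; Willis about the carrier]
normalise by the input: solve with ω_sun = 1, then scale by 1243 rpm
ring teeth: 23 + 2·24 = 71
23(ω_sun−ω_arm) = −71(ω_ring−ω_arm),  ω_ring = 0, ω_sun = 1
23(1−ω_arm) = −71(0−ω_arm)  ⇒  94·ω_arm = 23  ⇒  ω_arm = 23/94
sun–planet mesh: 23·(1−23/94) = −24·(ω_p−ω_arm)  ⇒  ω_p−ω_arm = -1633/2256
scale: ω_p−ω_arm = -1633/2256 × 1243 rpm = -899.7425 rpm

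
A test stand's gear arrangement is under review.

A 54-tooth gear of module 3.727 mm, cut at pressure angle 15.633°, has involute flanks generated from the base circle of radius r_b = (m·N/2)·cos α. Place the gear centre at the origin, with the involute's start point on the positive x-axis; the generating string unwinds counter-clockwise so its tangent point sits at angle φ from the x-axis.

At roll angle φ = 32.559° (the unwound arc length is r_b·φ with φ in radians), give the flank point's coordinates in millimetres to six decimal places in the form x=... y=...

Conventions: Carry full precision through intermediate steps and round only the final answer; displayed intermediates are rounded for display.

topology: single-mesh involute geometry — m = 3.727, N = 54
pitch radius r_p = m·N/2 = 3.727·54/2 = 100.629000
base radius r_b = r_p·cos α = 100.629000·cos 15.633° = 96.906484
roll angle φ = 32.559° = 0.56826175 rad
x = r_b·(cos φ + φ·sin φ) = 111.312398
y = r_b·(sin φ − φ·cos φ) = 5.738353

x=111.312398 y=5.738353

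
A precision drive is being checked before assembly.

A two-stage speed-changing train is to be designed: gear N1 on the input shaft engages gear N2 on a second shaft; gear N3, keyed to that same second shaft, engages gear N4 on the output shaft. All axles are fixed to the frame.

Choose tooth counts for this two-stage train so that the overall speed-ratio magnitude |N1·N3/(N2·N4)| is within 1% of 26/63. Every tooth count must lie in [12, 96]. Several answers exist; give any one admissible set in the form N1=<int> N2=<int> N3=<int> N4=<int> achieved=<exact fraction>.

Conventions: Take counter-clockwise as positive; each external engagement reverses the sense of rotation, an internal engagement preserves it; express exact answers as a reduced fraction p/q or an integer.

N1=12 N2=14 N3=13 N4=27 achieved=26/63

topology: fixed-axis compound train — 2 stages, target 26/63
target = 26/63 in lowest terms: an exact hit needs N1·N3 = k·26 and N2·N4 = k·63 for one integer k, every count in [12, 96]; additionally prefer no 1:1 stage (N1 ≠ N2, N3 ≠ N4)
k = 1…5: no 1:1-free in-range split of k·26 and k·63 into factor pairs; take k = 6
k = 6: N1·N3 = 156 = 12·13, N2·N4 = 378 = 14·27
achieved = 12·13/(14·27) = 26/63; |achieved − target| = 0 ≤ 13/3150 ✓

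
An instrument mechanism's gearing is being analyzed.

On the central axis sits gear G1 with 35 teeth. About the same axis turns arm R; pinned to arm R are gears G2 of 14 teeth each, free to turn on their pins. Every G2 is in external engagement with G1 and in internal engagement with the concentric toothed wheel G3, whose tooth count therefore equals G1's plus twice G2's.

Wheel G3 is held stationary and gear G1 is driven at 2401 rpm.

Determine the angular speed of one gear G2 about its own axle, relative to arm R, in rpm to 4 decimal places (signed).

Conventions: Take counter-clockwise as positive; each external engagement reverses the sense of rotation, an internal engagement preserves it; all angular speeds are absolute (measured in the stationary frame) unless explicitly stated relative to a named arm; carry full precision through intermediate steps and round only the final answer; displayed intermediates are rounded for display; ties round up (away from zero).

planetary set (35T centre, 14T on arm, 63T internal) — Willis relation
normalise by the input: solve with ω_sun = 1, then scale by 2401 rpm
ring teeth: 35 + 2·14 = 63
35(ω_sun−ω_arm) = −63(ω_ring−ω_arm),  ω_ring = 0, ω_sun = 1
35(1−ω_arm) = −63(0−ω_arm)  ⇒  98·ω_arm = 35  ⇒  ω_arm = 5/14
sun–planet mesh: 35·(1−5/14) = −14·(ω_p−ω_arm)  ⇒  ω_p−ω_arm = -45/28
scale: ω_p−ω_arm = -45/28 × 2401 rpm = -3858.7500 rpm

-3858.7500 rpm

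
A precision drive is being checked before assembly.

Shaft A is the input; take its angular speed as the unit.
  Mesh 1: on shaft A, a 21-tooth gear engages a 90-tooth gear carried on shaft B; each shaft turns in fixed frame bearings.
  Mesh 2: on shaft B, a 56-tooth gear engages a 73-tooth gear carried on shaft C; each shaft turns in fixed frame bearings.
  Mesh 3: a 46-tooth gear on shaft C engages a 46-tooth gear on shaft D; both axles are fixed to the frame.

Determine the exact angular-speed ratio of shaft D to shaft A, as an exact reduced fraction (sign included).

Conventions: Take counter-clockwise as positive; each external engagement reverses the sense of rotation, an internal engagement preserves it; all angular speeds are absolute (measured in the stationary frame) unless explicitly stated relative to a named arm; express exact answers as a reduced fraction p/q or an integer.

class = fixed-axis compound train [3 meshes; 3 ratios multiply, 3 sense flips]
mesh 1 [21T→90T]: running ratio 7/30, sense −
mesh 2 [56T→73T]: running ratio 196/1095, sense +
mesh 3 [46T→46T]: running ratio 196/1095, sense −
ω_out/ω_in = -196/1095

-196/1095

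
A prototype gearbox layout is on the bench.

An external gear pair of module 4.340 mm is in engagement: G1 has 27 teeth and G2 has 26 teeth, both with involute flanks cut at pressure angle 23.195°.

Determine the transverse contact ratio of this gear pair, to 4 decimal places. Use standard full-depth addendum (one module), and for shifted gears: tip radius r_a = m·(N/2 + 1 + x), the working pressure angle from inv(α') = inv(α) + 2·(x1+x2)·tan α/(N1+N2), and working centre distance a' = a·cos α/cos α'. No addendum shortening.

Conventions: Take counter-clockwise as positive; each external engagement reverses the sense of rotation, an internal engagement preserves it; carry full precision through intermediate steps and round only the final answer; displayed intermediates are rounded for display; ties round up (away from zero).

1.5096

recognized (one external pair, fixed centres): single-mesh tooth geometry, m = 4.340, N1 = 27, N2 = 26
base radii: r_b1 = 53.854154, r_b2 = 51.859555
tip radii: r_a1 = 62.930000, r_a2 = 60.760000
no profile shift: α' = α, a' = a
action lengths: √(r_a1²−r_b1²) = 32.556337, √(r_a2²−r_b2²) = 31.660135
base pitch p_b = π·m·cos α = 12.532431
CR = (32.556337 + 31.660135 − 115.010000·sin 23.19500°)/12.532431 = 1.509559
contact ratio ≈ 1.5096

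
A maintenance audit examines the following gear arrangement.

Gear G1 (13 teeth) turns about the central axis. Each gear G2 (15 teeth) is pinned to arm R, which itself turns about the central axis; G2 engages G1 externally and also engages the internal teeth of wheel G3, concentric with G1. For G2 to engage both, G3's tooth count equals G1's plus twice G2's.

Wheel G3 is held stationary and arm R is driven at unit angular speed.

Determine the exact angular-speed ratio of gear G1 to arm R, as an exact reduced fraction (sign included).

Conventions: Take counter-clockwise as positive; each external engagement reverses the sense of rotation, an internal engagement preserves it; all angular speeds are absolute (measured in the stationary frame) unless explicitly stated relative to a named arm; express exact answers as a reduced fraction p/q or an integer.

recognized (axles ride arm R): planetary set, 13/15/43 teeth
ring teeth: 13 + 2·15 = 43
13(ω_sun−ω_arm) = −43(ω_ring−ω_arm),  ω_ring = 0, ω_arm = 1
ω_sun = 1 − (43/13)(0−1) = 56/13
ω_out/ω_in = 56/13

56/13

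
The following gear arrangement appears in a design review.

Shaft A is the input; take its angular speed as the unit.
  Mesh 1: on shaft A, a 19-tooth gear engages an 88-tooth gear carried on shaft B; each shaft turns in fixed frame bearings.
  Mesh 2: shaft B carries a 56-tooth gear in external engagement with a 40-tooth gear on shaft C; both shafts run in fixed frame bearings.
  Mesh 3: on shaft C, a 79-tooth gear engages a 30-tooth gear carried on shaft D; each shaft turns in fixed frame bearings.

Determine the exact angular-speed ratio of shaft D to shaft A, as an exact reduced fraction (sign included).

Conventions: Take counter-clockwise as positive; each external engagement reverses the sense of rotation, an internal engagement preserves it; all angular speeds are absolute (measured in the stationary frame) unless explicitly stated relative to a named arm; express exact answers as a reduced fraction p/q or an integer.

class = fixed-axis compound train [3 meshes; 3 ratios multiply, 3 sense flips]
mesh 1 [19T→88T]: running ratio 19/88, sense −
mesh 2 [56T→40T]: running ratio 133/440, sense +
mesh 3 [79T→30T]: running ratio 10507/13200, sense −
ω_out/ω_in = -10507/13200

-10507/13200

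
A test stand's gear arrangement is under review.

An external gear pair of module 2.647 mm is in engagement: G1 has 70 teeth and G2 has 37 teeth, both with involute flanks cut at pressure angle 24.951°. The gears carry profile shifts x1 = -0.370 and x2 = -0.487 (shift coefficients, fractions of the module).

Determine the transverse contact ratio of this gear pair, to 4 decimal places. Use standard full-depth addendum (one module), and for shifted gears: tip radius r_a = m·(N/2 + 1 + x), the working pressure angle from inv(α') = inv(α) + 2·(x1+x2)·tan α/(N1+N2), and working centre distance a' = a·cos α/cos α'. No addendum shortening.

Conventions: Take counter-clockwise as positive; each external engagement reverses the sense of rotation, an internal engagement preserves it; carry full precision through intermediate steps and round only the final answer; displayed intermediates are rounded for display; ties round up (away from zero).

single-mesh involute tooth geometry (70T engaging 37T at module 2.647)
base radii: r_b1 = 83.998339, r_b2 = 44.399122
tip radii: r_a1 = 94.312610, r_a2 = 50.327411
inv(α') = inv(24.951°) + 2·(-0.370-0.487)·tan α/(70+37) = 0.02233683  ⇒  α' = 22.77097°
a' = a·cos α / cos α' = 141.6145·cos 24.951°/cos 22.77097° = 139.250755
action lengths: √(r_a1²−r_b1²) = 42.885283, √(r_a2²−r_b2²) = 23.697390
base pitch p_b = π·m·cos α = 7.539673
CR = (42.885283 + 23.697390 − 139.250755·sin 22.77097°)/7.539673 = 1.682549
contact ratio ≈ 1.6825

1.6825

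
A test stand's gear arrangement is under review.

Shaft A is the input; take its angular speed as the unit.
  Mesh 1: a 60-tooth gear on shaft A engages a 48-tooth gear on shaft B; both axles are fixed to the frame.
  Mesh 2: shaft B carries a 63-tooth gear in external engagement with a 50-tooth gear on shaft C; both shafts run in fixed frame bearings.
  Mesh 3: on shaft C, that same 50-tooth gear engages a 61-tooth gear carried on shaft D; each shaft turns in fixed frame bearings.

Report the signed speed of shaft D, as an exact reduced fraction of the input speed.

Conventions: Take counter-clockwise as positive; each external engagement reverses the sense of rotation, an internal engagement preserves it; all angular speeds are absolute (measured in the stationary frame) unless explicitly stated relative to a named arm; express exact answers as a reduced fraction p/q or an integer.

-315/244

3-mesh fixed-axis compound train (all bearings frame-fixed)
mesh 1 [60T→48T]: |ω|/ω_in = 1×60/48 = 5/4, sense flips to −
mesh 2 [63T→50T]: |ω|/ω_in = (5/4)×63/50 = 63/40, sense flips to +
mesh 3 [50T→61T]: |ω|/ω_in = (63/40)×50/61 = 315/244, sense flips to −
signed output speed (× input speed) = -315/244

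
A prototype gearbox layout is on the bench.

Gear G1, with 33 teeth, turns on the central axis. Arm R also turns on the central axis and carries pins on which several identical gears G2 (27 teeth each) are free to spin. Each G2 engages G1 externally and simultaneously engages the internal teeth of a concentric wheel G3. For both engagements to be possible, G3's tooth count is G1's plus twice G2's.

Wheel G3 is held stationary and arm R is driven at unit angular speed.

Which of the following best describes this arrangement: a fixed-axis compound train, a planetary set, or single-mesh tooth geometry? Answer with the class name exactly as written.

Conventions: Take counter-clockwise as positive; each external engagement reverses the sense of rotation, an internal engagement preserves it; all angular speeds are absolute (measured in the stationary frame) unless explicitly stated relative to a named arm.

planetary set (33T centre, 27T on arm, 87T internal) — Willis relation
classification: planetary set

planetary set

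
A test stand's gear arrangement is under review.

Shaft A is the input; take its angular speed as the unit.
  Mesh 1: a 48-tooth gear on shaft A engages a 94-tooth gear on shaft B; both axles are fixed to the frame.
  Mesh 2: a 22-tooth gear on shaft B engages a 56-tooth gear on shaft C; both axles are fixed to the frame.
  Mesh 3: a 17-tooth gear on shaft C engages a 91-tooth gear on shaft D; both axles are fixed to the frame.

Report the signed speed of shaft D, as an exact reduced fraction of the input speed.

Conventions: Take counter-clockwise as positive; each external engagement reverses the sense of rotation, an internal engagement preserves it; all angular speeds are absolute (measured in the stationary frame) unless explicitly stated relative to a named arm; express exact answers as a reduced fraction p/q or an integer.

3-mesh fixed-axis compound train (all bearings frame-fixed)
mesh 1 [48T→94T]: |ω|/ω_in = 1×48/94 = 24/47, sense flips to −
mesh 2 [22T→56T]: |ω|/ω_in = (24/47)×22/56 = 66/329, sense flips to +
mesh 3 [17T→91T]: |ω|/ω_in = (66/329)×17/91 = 1122/29939, sense flips to −
signed output speed (× input speed) = -1122/29939

-1122/29939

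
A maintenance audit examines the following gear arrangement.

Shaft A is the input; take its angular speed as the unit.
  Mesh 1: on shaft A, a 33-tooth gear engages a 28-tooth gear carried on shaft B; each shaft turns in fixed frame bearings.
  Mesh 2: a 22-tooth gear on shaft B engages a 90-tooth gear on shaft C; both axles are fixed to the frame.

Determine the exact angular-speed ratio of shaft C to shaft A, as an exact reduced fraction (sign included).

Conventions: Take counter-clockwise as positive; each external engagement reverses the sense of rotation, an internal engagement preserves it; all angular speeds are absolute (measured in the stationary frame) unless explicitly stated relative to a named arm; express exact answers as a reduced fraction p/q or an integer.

class = fixed-axis compound train [2 meshes; 2 ratios multiply, 2 sense flips]
mesh 1 [33T→28T]: running ratio 33/28, sense −
mesh 2 [22T→90T]: running ratio 121/420, sense +
ω_out/ω_in = 121/420

121/420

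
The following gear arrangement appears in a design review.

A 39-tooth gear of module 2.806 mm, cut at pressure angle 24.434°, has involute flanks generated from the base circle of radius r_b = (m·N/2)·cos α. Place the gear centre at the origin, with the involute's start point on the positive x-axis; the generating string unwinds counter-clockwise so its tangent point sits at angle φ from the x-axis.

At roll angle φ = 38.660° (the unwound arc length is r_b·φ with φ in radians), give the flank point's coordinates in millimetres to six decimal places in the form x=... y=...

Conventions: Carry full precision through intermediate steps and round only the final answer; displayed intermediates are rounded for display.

topology: single-mesh involute geometry — m = 2.806, N = 39
pitch radius r_p = m·N/2 = 2.806·39/2 = 54.717000
base radius r_b = r_p·cos α = 54.717000·cos 24.434° = 49.816456
roll angle φ = 38.660° = 0.67474429 rad
x = r_b·(cos φ + φ·sin φ) = 59.898205
y = r_b·(sin φ − φ·cos φ) = 4.872662

x=59.898205 y=4.872662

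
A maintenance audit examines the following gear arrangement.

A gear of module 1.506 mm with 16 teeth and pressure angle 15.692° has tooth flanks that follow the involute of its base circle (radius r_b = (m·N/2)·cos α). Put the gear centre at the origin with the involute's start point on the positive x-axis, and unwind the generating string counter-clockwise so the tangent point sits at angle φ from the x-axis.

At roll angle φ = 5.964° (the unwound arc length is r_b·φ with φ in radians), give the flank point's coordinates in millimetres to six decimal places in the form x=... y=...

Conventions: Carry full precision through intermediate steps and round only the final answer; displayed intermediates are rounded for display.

x=11.661633 y=0.004356

class = single-mesh tooth geometry [base-circle involute, m = 1.506, 16T]
pitch radius r_p = m·N/2 = 1.506·16/2 = 12.048000
base radius r_b = r_p·cos α = 12.048000·cos 15.692° = 11.598965
roll angle φ = 5.964° = 0.10409144 rad
x = r_b·(cos φ + φ·sin φ) = 11.661633
y = r_b·(sin φ − φ·cos φ) = 0.004356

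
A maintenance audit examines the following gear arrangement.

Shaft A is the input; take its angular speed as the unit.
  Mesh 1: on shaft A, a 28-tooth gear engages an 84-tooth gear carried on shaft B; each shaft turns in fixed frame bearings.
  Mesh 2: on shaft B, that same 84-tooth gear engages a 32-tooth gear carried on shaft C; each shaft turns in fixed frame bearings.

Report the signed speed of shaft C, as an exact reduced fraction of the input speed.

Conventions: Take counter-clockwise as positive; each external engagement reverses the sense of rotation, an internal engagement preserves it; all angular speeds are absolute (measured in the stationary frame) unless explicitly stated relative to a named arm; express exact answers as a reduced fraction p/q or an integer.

2-mesh fixed-axis compound train (all bearings frame-fixed)
mesh 1 [28T→84T]: |ω|/ω_in = 1×28/84 = 1/3, sense flips to −
mesh 2 [84T→32T]: |ω|/ω_in = (1/3)×84/32 = 7/8, sense flips to +
signed output speed (× input speed) = 7/8

7/8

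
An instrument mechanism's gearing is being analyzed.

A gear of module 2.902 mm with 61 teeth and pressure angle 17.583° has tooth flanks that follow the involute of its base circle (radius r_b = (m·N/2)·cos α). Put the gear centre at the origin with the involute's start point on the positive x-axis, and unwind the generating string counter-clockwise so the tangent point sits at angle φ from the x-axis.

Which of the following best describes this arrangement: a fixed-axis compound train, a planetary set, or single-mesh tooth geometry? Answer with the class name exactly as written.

single-mesh tooth geometry

topology: single-mesh involute geometry — m = 2.902, N = 61
classification: single-mesh tooth geometry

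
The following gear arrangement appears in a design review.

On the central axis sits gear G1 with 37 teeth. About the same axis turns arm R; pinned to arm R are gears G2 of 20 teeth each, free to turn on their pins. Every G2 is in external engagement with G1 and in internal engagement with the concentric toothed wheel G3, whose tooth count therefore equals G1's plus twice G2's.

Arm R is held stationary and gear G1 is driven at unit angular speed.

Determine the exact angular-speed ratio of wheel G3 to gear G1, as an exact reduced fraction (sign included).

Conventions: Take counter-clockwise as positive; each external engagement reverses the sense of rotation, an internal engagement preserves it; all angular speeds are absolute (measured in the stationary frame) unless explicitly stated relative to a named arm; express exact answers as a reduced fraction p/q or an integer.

-37/77

recognized (axles ride arm R): planetary set, 37/20/77 teeth
ring teeth: 37 + 2·20 = 77
37(ω_sun−ω_arm) = −77(ω_ring−ω_arm),  ω_arm = 0, ω_sun = 1
ω_ring = 0 − (37/77)(1−0) = -37/77
ω_out/ω_in = -37/77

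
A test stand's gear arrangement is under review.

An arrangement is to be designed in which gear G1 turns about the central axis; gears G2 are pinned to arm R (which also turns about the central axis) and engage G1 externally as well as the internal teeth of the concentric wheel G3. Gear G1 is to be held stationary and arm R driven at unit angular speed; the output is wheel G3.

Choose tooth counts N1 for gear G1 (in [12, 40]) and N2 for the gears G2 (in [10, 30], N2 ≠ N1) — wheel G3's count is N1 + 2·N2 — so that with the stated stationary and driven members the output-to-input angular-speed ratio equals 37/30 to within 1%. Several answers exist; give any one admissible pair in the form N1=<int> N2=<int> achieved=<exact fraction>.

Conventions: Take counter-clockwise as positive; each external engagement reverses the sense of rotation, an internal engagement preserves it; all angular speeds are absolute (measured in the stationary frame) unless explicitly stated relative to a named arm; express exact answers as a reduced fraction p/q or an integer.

N1=14 N2=23 achieved=37/30

planetary set to be sized for 37/30 (Willis relation)
Willis with ω_sun = 0: ω_ring/ω_arm = (N1+N3)/N3; set equal to 37/30  ⇒  N3/N1 = 1/(37/30 − 1) = 30/7
N3 = N1 + 2·N2  ⇒  N2/N1 = (N3/N1 − 1)/2 = (30/7 − 1)/2 = 23/14
smallest multiple with N1 ≥ 12 and N2 ≥ 10: k = 1  ⇒  N1 = 1·14 = 14, N2 = 1·23 = 23 (N1 ≤ 40, N2 ≤ 30, N2 ≠ N1 ✓), N3 = 14 + 2·23 = 60
check: (N1+N3)/N3 with N1 = 14, N3 = 60 gives 37/30; |achieved − target| = 0 ≤ 37/3000 ✓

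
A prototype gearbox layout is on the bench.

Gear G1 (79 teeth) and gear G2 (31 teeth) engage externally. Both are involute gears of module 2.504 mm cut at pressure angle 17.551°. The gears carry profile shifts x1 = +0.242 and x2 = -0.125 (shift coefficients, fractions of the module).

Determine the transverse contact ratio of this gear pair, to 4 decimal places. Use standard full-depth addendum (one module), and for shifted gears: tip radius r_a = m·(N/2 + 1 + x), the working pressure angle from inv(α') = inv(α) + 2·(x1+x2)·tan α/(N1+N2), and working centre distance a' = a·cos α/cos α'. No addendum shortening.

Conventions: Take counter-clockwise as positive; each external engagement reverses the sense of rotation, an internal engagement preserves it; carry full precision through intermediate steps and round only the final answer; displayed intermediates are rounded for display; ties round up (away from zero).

1.8791

class = single-mesh tooth geometry [involute pair 79T × 31T, m = 2.504]
base radii: r_b1 = 94.303725, r_b2 = 37.005259
tip radii: r_a1 = 102.017968, r_a2 = 41.003000
inv(α') = inv(17.551°) + 2·(+0.242-0.125)·tan α/(79+31) = 0.01062774  ⇒  α' = 17.92768°
a' = a·cos α / cos α' = 137.7200·cos 17.551°/cos 17.92768° = 138.009944
action lengths: √(r_a1²−r_b1²) = 38.916234, √(r_a2²−r_b2²) = 17.659468
base pitch p_b = π·m·cos α = 7.500352
CR = (38.916234 + 17.659468 − 138.009944·sin 17.92768°)/7.500352 = 1.879111
contact ratio ≈ 1.8791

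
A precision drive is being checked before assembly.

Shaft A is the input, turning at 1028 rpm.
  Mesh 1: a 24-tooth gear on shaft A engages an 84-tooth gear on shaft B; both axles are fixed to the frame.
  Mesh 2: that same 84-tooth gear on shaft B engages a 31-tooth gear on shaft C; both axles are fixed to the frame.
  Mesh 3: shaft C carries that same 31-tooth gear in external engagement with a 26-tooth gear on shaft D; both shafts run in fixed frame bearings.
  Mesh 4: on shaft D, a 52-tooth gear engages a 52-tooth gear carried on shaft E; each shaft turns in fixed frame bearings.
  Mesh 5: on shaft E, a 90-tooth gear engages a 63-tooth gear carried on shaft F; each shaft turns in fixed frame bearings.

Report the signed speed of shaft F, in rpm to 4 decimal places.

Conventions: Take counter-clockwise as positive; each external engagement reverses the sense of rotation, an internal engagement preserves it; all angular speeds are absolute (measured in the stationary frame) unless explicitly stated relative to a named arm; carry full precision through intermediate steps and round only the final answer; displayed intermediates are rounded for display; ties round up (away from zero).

recognized (6 fixed axles, 5 meshes): fixed-axis compound train
mesh 1 [24T→84T]: ω = 1028.0000×24/84 = 293.7143 rpm, sense flips to −
mesh 2 [84T→31T]: ω = 293.7143×84/31 = 795.8710 rpm, sense flips to +
mesh 3 [31T→26T]: ω = 795.8710×31/26 = 948.9231 rpm, sense flips to −
mesh 4 [52T→52T]: ω = 948.9231×52/52 = 948.9231 rpm, sense flips to +
mesh 5 [90T→63T]: ω = 948.9231×90/63 = 1355.6044 rpm, sense flips to −
signed output speed = -1355.6044 rpm

-1355.6044 rpm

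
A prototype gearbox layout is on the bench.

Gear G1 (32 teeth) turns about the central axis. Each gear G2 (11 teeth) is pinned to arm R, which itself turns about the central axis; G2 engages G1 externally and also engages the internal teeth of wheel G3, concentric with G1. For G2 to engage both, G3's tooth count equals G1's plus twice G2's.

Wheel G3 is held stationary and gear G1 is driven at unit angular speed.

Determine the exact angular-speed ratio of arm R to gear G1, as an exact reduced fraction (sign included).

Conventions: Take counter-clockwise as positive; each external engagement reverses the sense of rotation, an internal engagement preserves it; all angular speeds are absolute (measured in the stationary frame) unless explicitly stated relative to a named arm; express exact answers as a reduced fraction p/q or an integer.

recognized (axles ride arm R): planetary set, 32/11/54 teeth
ring teeth: 32 + 2·11 = 54
32(ω_sun−ω_arm) = −54(ω_ring−ω_arm),  ω_ring = 0, ω_sun = 1
32(1−ω_arm) = −54(0−ω_arm)  ⇒  86·ω_arm = 32  ⇒  ω_arm = 16/43
ω_out/ω_in = 16/43

16/43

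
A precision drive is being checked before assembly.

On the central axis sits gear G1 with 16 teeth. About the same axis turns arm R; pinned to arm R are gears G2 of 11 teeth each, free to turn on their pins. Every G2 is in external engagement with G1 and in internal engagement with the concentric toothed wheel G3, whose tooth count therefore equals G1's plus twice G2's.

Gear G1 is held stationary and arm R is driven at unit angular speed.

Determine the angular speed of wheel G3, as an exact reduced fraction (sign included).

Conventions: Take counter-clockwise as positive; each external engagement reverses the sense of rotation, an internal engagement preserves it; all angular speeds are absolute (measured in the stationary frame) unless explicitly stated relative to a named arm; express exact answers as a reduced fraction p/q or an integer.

class = planetary set [G3 = 16+2·11 = 38; Willis about the carrier]
ring teeth: 16 + 2·11 = 38
16(ω_sun−ω_arm) = −38(ω_ring−ω_arm),  ω_sun = 0, ω_arm = 1
ω_ring = 1 − (16/38)(0−1) = 27/19
exact speed ratio = 27/19

27/19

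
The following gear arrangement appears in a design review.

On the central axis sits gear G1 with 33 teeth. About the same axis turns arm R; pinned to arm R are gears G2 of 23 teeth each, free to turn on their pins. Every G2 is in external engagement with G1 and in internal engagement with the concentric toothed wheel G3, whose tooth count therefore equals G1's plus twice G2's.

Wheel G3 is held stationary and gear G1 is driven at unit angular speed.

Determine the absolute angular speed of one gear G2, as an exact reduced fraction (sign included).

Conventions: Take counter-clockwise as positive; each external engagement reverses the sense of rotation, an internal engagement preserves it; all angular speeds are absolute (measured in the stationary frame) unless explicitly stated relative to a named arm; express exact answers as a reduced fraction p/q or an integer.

class = planetary set [G3 = 33+2·23 = 79; Willis about the carrier]
ring teeth: 33 + 2·23 = 79
33(ω_sun−ω_arm) = −79(ω_ring−ω_arm),  ω_ring = 0, ω_sun = 1
33(1−ω_arm) = −79(0−ω_arm)  ⇒  112·ω_arm = 33  ⇒  ω_arm = 33/112
sun–planet mesh: 33·(1−33/112) = −23·(ω_p−ω_arm)  ⇒  ω_p−ω_arm = -2607/2576
ω_p = 33/112 − 2607/2576 = -33/46
exact speed ratio = -33/46

-33/46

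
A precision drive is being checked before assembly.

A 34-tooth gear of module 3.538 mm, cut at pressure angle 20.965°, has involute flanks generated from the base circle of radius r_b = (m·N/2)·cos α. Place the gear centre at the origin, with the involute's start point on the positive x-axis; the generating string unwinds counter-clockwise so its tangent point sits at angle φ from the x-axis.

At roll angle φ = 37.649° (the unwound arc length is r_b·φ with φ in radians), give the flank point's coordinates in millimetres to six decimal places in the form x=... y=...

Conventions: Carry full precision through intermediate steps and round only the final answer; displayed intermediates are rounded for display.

single-mesh involute tooth geometry (34T wheel at module 3.538)
pitch radius r_p = m·N/2 = 3.538·34/2 = 60.146000
base radius r_b = r_p·cos α = 60.146000·cos 20.965° = 56.164285
roll angle φ = 37.649° = 0.65709901 rad
x = r_b·(cos φ + φ·sin φ) = 67.011766
y = r_b·(sin φ − φ·cos φ) = 5.085836

x=67.011766 y=5.085836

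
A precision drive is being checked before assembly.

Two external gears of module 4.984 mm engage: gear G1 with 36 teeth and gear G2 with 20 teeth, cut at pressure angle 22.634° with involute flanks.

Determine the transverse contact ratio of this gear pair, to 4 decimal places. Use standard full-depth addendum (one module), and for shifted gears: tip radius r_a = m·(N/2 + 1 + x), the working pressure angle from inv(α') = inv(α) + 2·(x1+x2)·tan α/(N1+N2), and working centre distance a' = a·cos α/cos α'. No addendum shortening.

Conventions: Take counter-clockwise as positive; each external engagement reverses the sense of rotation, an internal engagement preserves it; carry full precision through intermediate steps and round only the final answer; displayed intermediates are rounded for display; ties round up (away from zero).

topology: single-mesh involute geometry — m = 4.984, 36T/20T pair
base radii: r_b1 = 82.802562, r_b2 = 46.001423
tip radii: r_a1 = 94.696000, r_a2 = 54.824000
no profile shift: α' = α, a' = a
action lengths: √(r_a1²−r_b1²) = 45.946362, √(r_a2²−r_b2²) = 29.825158
base pitch p_b = π·m·cos α = 14.451773
CR = (45.946362 + 29.825158 − 139.552000·sin 22.63400°)/14.451773 = 1.526864
contact ratio ≈ 1.5269

1.5269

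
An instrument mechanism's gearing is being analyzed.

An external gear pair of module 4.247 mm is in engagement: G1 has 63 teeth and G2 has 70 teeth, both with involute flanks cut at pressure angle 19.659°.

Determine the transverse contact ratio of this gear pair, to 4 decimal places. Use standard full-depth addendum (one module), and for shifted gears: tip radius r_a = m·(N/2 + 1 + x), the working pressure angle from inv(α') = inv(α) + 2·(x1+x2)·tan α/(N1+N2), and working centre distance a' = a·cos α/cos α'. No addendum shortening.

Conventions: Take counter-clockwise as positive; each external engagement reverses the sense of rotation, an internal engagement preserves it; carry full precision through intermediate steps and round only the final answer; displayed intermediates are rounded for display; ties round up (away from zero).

1.8202

class = single-mesh tooth geometry [involute pair 63T × 70T, m = 4.247]
base radii: r_b1 = 125.982639, r_b2 = 139.980709
tip radii: r_a1 = 138.027500, r_a2 = 152.892000
no profile shift: α' = α, a' = a
action lengths: √(r_a1²−r_b1²) = 56.391183, √(r_a2²−r_b2²) = 61.492801
base pitch p_b = π·m·cos α = 12.564639
CR = (56.391183 + 61.492801 − 282.425500·sin 19.65900°)/12.564639 = 1.820186
contact ratio ≈ 1.8202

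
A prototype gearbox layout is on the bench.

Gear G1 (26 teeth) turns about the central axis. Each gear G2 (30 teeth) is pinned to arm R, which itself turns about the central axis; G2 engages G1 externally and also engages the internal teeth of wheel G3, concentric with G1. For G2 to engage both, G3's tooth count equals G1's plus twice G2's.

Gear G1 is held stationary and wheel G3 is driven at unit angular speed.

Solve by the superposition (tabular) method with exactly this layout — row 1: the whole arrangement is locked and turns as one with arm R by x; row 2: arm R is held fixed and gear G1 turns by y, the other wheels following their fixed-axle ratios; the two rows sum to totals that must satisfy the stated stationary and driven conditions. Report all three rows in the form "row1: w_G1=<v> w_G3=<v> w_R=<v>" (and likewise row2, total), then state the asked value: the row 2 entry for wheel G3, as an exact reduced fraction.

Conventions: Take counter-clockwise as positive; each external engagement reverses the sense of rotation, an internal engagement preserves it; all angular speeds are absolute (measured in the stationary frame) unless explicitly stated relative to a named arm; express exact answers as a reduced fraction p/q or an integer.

row1: w_G1=43/56 w_G3=43/56 w_R=43/56
row2: w_G1=-43/56 w_G3=13/56 w_R=0
total: w_G1=0 w_G3=1 w_R=43/56
asked value: 13/56

recognized (axles ride arm R): planetary set, 26/30/86 teeth
row 1 (train locked, turned with arm): all members turn x
superposition row 2 [arm held]: sun y, ring −(26/86)·y, arm 0
boundary: total ω_sun = x + y = 0 and total ω_ring = x − (26/86)·y = 1  ⇒  y = -43/56, x = 43/56
row 2 ring = −(26/86)·(-43/56) = 13/56
totals (row 1 + row 2): sun 43/56 + (-43/56) = 0, ring 43/56 + 13/56 = 1, arm 43/56 + 0 = 43/56
asked cell (row2, ring) = 13/56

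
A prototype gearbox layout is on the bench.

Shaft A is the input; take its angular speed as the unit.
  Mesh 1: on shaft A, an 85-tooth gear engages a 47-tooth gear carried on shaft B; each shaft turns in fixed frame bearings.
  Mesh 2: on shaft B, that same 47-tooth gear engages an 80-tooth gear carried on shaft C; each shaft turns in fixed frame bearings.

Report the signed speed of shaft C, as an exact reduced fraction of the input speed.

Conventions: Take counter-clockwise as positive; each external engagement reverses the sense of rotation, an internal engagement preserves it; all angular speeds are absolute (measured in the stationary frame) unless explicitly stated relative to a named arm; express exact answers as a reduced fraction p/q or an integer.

2-mesh fixed-axis compound train (all bearings frame-fixed)
mesh 1 [85T→47T]: |ω|/ω_in = 1×85/47 = 85/47, sense flips to −
mesh 2 [47T→80T]: |ω|/ω_in = (85/47)×47/80 = 17/16, sense flips to +
signed output speed (× input speed) = 17/16

17/16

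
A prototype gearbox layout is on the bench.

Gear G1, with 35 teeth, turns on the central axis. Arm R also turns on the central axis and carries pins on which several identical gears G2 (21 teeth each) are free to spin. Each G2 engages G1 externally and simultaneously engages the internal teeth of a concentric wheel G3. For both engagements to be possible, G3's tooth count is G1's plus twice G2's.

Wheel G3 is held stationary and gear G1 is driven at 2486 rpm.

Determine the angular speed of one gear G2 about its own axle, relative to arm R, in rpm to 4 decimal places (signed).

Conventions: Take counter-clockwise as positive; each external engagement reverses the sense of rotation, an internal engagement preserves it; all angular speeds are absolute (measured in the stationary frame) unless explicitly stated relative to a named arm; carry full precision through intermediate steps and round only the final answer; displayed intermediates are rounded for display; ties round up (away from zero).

-2848.5417 rpm

recognized (axles ride arm R): planetary set, 35/21/77 teeth
normalise by the input: solve with ω_sun = 1, then scale by 2486 rpm
ring teeth: 35 + 2·21 = 77
35(ω_sun−ω_arm) = −77(ω_ring−ω_arm),  ω_ring = 0, ω_sun = 1
35(1−ω_arm) = −77(0−ω_arm)  ⇒  112·ω_arm = 35  ⇒  ω_arm = 5/16
sun–planet mesh: 35·(1−5/16) = −21·(ω_p−ω_arm)  ⇒  ω_p−ω_arm = -55/48
scale: ω_p−ω_arm = -55/48 × 2486 rpm = -2848.5417 rpm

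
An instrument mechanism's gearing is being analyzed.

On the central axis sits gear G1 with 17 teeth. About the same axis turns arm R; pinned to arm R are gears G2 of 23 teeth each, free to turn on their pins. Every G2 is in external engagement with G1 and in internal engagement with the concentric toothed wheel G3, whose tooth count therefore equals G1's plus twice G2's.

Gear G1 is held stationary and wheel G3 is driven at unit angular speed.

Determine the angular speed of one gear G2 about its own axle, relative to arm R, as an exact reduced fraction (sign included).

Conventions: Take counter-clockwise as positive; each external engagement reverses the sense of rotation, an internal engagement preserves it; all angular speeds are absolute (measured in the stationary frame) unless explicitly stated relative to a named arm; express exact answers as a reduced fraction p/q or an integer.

1071/1840

planetary set (17T centre, 23T on arm, 63T internal) — Willis relation
ring teeth: 17 + 2·23 = 63
17(ω_sun−ω_arm) = −63(ω_ring−ω_arm),  ω_sun = 0, ω_ring = 1
17(0−ω_arm) = −63(1−ω_arm)  ⇒  80·ω_arm = 63  ⇒  ω_arm = 63/80
sun–planet mesh: 17·(0−63/80) = −23·(ω_p−ω_arm)  ⇒  ω_p−ω_arm = 1071/1840
exact speed ratio = 1071/1840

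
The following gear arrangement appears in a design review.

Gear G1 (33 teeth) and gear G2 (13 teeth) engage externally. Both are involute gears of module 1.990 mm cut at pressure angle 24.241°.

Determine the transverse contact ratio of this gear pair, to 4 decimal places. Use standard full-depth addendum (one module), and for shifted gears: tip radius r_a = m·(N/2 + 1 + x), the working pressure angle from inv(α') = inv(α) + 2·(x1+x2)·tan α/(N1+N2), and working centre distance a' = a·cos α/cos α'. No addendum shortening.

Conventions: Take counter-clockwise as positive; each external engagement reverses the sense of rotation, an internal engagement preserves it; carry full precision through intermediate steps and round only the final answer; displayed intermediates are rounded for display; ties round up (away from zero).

1.4281

recognized (one external pair, fixed centres): single-mesh tooth geometry, m = 1.990, N1 = 33, N2 = 13
base radii: r_b1 = 29.939825, r_b2 = 11.794476
tip radii: r_a1 = 34.825000, r_a2 = 14.925000
no profile shift: α' = α, a' = a
action lengths: √(r_a1²−r_b1²) = 17.787285, √(r_a2²−r_b2²) = 9.145816
base pitch p_b = π·m·cos α = 5.700529
CR = (17.787285 + 9.145816 − 45.770000·sin 24.24100°)/5.700529 = 1.428123
contact ratio ≈ 1.4281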